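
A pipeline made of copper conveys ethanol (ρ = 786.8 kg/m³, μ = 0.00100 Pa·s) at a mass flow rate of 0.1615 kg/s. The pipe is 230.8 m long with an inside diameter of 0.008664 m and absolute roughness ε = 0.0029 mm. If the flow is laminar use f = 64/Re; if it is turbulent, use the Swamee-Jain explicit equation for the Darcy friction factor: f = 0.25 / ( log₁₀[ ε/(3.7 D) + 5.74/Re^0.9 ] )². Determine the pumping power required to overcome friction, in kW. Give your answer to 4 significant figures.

A = πD²/4 = π(0.008664)²/4 = 5.896e-05 m²; mean velocity V = ṁ/(ρA) = 0.1615/(786.8 · 5.896e-05) = 3.482 m/s.
Reynolds number Re = ρVD/μ = 786.8 · 3.482 · 0.008664 / 0.001 = 2.373e+04.
Re > 4000 → turbulent. Relative roughness ε/D = 2.9e-06/0.008664 = 0.000335. Swamee-Jain: f = 0.25/(log₁₀[0.000335/3.7 + 5.74/2.373e+04^0.9])² = 0.25/(log₁₀[9.05e-05 + 0.000662])² = 0.25/(-3.123)² = 0.02563.
Darcy-Weisbach: ΔP = f(L/D)(ρV²/2) = 0.02563·(230.8/0.008664)·(786.8·3.482²/2) = 0.02563·2.664e+04·4769 = 3.256e+06 Pa.
Q = ṁ/ρ = 0.1615/786.8 = 0.0002053 m³/s.
Pumping power P = QΔP = 0.0002053·3.256e+06 = 668.24 W = 0.6682 kW.

P ≈ 0.6682 kW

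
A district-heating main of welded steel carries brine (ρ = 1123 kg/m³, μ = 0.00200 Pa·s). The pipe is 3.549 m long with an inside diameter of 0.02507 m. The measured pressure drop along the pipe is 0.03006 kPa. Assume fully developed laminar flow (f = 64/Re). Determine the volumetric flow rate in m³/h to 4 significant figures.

Q ≈ 0.1478 m³/h

For laminar flow, f = 64/Re with Re = ρVD/μ, so Darcy-Weisbach reduces to ΔP = 32μLV/D². Solving for V: V = ΔP·D²/(32μL) = 30.06·(0.02507)²/(32·0.002·3.549) = 0.08318 m/s.
Check: Re = ρVD/μ = 1123·0.08318·0.02507/0.002 = 1171 < 2300, so the laminar assumption holds.
Q = V·A = 0.08318·(π/4·0.02507²) = 4.106e-05 m³/s = 0.1478 m³/h.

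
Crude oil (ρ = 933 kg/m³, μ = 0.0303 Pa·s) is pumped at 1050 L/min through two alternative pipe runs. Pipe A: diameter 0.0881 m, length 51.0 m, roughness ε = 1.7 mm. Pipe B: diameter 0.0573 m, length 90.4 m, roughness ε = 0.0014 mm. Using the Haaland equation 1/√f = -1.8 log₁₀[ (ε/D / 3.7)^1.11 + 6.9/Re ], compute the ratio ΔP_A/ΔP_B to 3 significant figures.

Pipe A: V = Q/A = 0.0175/0.006096 = 2.871 m/s; Re = 7788; ε/D = 0.0193; Haaland → f = 0.05275; ΔP_A = f(L/D)(ρV²/2) = 1.174e+05 Pa.
Pipe B: V = Q/A = 0.0175/0.002579 = 6.786 m/s; Re = 1.197e+04; ε/D = 2.44e-05; Haaland → f = 0.02944; ΔP_B = f(L/D)(ρV²/2) = 9.978e+05 Pa.
ΔP_A/ΔP_B = 1.174e+05/9.978e+05 = 0.118.

ΔP_A/ΔP_B ≈ 0.118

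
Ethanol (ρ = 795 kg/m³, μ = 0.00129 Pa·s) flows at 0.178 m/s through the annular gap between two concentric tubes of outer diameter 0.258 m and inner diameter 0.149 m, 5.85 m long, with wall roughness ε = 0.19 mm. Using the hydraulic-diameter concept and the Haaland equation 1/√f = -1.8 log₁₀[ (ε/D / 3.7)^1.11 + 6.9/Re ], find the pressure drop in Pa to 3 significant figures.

Hydraulic diameter D_h = 4A/P = D_o - D_i = 0.258 - 0.149 = 0.109 m.
Re = ρVD_h/μ = 795·0.178·0.109/0.00129 = 1.196e+04.
ε/D_h = 0.00019/0.109 = 0.00174; Haaland gives 1/√f = -1.8 log₁₀[0.000203+0.000577] = 5.594, so f = 0.03195.
ΔP = f(L/D_h)(ρV²/2) = 0.03195·5.85/0.109·12.59 = 21.6 Pa.

ΔP ≈ 21.6 Pa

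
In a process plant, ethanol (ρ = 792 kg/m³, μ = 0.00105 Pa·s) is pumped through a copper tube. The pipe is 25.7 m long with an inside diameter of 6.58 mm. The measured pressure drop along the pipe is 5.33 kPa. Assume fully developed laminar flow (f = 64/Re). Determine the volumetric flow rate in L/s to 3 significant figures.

For laminar flow, f = 64/Re with Re = ρVD/μ, so Darcy-Weisbach reduces to ΔP = 32μLV/D². Solving for V: V = ΔP·D²/(32μL) = 5330·(0.00658)²/(32·0.00105·25.7) = 0.2672 m/s.
Check: Re = ρVD/μ = 792·0.2672·0.00658/0.00105 = 1326 < 2300, so the laminar assumption holds.
Q = V·A = 0.2672·(π/4·0.00658²) = 9.088e-06 m³/s = 0.00909 L/s.

Q ≈ 0.00909 L/s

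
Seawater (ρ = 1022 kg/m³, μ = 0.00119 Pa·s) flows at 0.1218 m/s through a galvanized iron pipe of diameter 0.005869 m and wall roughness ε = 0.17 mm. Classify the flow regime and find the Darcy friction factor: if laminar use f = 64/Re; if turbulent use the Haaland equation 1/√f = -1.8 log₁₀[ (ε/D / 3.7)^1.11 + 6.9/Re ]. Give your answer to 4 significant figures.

f ≈ 0.1042

Re = ρVD/μ = 1022·0.1218·0.005869/0.00119 = 613.9.
Re < 2300 → laminar, so f = 64/Re = 0.1042 (roughness is irrelevant in laminar flow).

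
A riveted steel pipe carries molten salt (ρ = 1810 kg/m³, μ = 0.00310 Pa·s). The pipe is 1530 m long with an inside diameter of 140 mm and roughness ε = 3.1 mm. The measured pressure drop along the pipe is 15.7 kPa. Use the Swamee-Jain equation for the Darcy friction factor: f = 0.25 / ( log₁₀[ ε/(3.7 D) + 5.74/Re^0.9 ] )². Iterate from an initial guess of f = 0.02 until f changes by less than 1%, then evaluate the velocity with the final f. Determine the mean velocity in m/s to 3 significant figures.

V ≈ 0.171 m/s

Rearranging Darcy-Weisbach: V = √(2·ΔP·D/(f·L·ρ)). With ε/D = 0.0031/0.14 = 0.0221, iterate starting from f = 0.02:
  f = 0.02 → V = √(2·1.57e+04·0.14/(0.02·1530·1810)) = 0.2817 m/s; Re = ρVD/μ = 2.303e+04; f → 0.05279
  f = 0.05279 → V = 0.1734 m/s; Re = 1.417e+04; f → 0.05395
  f = 0.05395 → V = 0.1715 m/s; Re = 1.402e+04; f → 0.05399
Converged (Δf/f < 1%). With the final f = 0.05399: V = √(2·1.57e+04·0.14/(0.05399·1530·1810)) = 0.1715 m/s.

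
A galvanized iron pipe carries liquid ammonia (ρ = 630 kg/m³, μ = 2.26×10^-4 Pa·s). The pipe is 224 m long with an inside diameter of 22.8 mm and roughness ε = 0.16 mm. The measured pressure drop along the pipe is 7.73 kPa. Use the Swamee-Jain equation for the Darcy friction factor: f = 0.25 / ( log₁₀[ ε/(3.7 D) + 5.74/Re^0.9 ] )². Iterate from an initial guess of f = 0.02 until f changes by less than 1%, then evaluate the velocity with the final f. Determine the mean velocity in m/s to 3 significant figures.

Rearranging Darcy-Weisbach: V = √(2·ΔP·D/(f·L·ρ)). With ε/D = 0.00016/0.0228 = 0.00702, iterate starting from f = 0.02:
  f = 0.02 → V = √(2·7730·0.0228/(0.02·224·630)) = 0.3534 m/s; Re = ρVD/μ = 2.246e+04; f → 0.03738
  f = 0.03738 → V = 0.2585 m/s; Re = 1.643e+04; f → 0.03845
  f = 0.03845 → V = 0.2549 m/s; Re = 1.62e+04; f → 0.0385
Converged (Δf/f < 1%). With the final f = 0.0385: V = √(2·7730·0.0228/(0.0385·224·630)) = 0.2547 m/s.

V ≈ 0.255 m/s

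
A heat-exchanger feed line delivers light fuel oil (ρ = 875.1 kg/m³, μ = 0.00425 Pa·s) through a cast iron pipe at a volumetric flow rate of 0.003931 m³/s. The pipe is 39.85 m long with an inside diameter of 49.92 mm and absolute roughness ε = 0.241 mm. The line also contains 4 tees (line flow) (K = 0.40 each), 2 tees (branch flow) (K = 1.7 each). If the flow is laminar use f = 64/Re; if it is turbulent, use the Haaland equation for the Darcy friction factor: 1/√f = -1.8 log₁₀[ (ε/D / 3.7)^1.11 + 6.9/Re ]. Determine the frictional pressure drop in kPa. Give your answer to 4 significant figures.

ΔP ≈ 56.62 kPa

Cross-sectional area A = πD²/4 = π(0.04992)²/4 = 0.001957 m²; mean velocity V = Q/A = 0.003931/0.001957 = 2.008 m/s.
Reynolds number Re = ρVD/μ = 875.1 · 2.008 · 0.04992 / 0.00425 = 2.064e+04.
Re > 4000 → turbulent. Relative roughness ε/D = 0.000241/0.04992 = 0.00483. Haaland: 1/√f = -1.8 log₁₀[(0.00483/3.7)^1.11 + 6.9/2.064e+04] = -1.8 log₁₀[0.000628 + 0.000334] = 5.43, so f = 0.03392.
Total minor-loss coefficient ΣK = 4·0.4 + 2·1.7 = 5.
ΔP = [f·L/D + ΣK]·(ρV²/2) = [0.03392·39.85/0.04992 + 5]·(875.1·2.008²/2) = [27.08 + 5]·1765 = 5.662e+04 Pa.
ΔP = 5.662e+04 Pa = 56.62 kPa.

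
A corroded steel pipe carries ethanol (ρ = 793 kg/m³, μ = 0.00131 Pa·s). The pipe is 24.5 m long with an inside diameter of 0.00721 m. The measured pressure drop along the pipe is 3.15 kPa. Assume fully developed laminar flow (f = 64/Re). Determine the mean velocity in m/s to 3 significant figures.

For laminar flow, f = 64/Re with Re = ρVD/μ, so Darcy-Weisbach reduces to ΔP = 32μLV/D². Solving for V: V = ΔP·D²/(32μL) = 3150·(0.00721)²/(32·0.00131·24.5) = 0.1594 m/s.
Check: Re = ρVD/μ = 793·0.1594·0.00721/0.00131 = 695.9 < 2300, so the laminar assumption holds.

V ≈ 0.159 m/s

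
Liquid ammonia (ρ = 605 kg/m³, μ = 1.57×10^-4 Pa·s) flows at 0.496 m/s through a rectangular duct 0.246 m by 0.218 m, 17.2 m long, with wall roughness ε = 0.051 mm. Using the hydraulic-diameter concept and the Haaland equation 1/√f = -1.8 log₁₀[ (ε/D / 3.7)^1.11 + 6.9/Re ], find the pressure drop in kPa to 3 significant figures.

ΔP ≈ 0.0866 kPa

Hydraulic diameter D_h = 4A/P = 4·(0.246·0.218)/(2·(0.246+0.218)) = 0.2145/0.928 = 0.2312 m.
Re = ρVD_h/μ = 605·0.496·0.2312/0.000157 = 4.418e+05.
ε/D_h = 5.1e-05/0.2312 = 0.000221; Haaland gives 1/√f = -1.8 log₁₀[2.05e-05+1.56e-05] = 7.997, so f = 0.01564.
ΔP = f(L/D_h)(ρV²/2) = 0.01564·17.2/0.2312·74.42 = 86.59 Pa.
ΔP = 0.0866 kPa.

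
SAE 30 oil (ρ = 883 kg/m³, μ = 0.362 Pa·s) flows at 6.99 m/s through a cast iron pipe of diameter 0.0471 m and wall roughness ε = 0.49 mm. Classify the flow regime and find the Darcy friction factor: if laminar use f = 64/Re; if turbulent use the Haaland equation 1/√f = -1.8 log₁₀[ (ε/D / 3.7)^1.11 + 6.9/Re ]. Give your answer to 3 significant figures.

f ≈ 0.0797

Re = ρVD/μ = 883·6.99·0.0471/0.362 = 803.1.
Re < 2300 → laminar, so f = 64/Re = 0.07969 (roughness is irrelevant in laminar flow).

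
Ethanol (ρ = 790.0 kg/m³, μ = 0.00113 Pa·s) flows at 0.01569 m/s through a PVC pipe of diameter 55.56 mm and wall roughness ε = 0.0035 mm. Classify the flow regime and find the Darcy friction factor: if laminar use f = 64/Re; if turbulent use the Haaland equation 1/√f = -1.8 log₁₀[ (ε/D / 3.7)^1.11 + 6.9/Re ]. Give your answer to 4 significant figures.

f ≈ 0.1050

Re = ρVD/μ = 790·0.01569·0.05556/0.00113 = 609.4.
Re < 2300 → laminar, so f = 64/Re = 0.105 (roughness is irrelevant in laminar flow).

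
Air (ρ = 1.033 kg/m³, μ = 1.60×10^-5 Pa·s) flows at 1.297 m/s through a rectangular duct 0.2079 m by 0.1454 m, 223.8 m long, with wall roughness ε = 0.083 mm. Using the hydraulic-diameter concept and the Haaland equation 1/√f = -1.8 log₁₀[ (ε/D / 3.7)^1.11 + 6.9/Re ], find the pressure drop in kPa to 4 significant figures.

ΔP ≈ 0.03269 kPa

Hydraulic diameter D_h = 4A/P = 4·(0.2079·0.1454)/(2·(0.2079+0.1454)) = 0.1209/0.7066 = 0.1711 m.
Re = ρVD_h/μ = 1.033·1.297·0.1711/1.6e-05 = 1.433e+04.
ε/D_h = 8.3e-05/0.1711 = 0.000485; Haaland gives 1/√f = -1.8 log₁₀[4.9e-05+0.000482] = 5.895, so f = 0.02877.
ΔP = f(L/D_h)(ρV²/2) = 0.02877·223.8/0.1711·0.8689 = 32.69 Pa.
ΔP = 0.03269 kPa.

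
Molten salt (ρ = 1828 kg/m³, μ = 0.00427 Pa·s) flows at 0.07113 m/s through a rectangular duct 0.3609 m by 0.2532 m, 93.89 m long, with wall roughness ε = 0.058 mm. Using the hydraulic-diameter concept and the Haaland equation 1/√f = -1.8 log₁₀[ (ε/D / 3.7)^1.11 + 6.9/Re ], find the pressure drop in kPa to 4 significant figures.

ΔP ≈ 0.04660 kPa

Hydraulic diameter D_h = 4A/P = 4·(0.3609·0.2532)/(2·(0.3609+0.2532)) = 0.3655/1.228 = 0.2976 m.
Re = ρVD_h/μ = 1828·0.07113·0.2976/0.00427 = 9062.
ε/D_h = 5.8e-05/0.2976 = 0.000195; Haaland gives 1/√f = -1.8 log₁₀[1.78e-05+0.000761] = 5.595, so f = 0.03194.
ΔP = f(L/D_h)(ρV²/2) = 0.03194·93.89/0.2976·4.624 = 46.6 Pa.
ΔP = 0.04660 kPa.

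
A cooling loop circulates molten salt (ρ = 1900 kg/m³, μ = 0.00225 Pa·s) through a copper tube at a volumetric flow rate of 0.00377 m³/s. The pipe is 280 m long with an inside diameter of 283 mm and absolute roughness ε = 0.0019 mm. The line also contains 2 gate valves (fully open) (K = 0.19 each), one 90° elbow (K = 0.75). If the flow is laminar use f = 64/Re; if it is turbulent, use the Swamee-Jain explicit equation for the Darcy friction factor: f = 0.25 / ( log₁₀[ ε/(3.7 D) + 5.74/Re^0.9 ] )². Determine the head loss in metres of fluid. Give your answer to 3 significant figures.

Cross-sectional area A = πD²/4 = π(0.283)²/4 = 0.0629 m²; mean velocity V = Q/A = 0.00377/0.0629 = 0.05993 m/s.
Reynolds number Re = ρVD/μ = 1900 · 0.05993 · 0.283 / 0.00225 = 1.432e+04.
Re > 4000 → turbulent. Relative roughness ε/D = 1.9e-06/0.283 = 6.71e-06. Swamee-Jain: f = 0.25/(log₁₀[6.71e-06/3.7 + 5.74/1.432e+04^0.9])² = 0.25/(log₁₀[1.81e-06 + 0.00104])² = 0.25/(-2.981)² = 0.02814.
Total minor-loss coefficient ΣK = 2·0.19 + 1·0.75 = 1.13.
ΔP = [f·L/D + ΣK]·(ρV²/2) = [0.02814·280/0.283 + 1.13]·(1900·0.05993²/2) = [27.84 + 1.13]·3.413 = 98.86 Pa.
Head loss h_f = ΔP/(ρg) = 98.86/(1900·9.81) = 0.00530 m.

h_f ≈ 0.00530 m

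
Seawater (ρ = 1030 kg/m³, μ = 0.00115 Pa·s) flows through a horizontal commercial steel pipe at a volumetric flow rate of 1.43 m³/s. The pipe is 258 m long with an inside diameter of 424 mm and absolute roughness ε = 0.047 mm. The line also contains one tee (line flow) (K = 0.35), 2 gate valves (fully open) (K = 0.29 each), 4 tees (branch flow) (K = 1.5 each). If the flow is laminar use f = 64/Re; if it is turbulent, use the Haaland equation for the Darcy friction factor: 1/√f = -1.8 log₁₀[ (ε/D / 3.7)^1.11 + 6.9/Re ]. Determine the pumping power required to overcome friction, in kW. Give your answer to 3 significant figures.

P ≈ 1100 kW

Cross-sectional area A = πD²/4 = π(0.424)²/4 = 0.1412 m²; mean velocity V = Q/A = 1.43/0.1412 = 10.13 m/s.
Reynolds number Re = ρVD/μ = 1030 · 10.13 · 0.424 / 0.00115 = 3.846e+06.
Re > 4000 → turbulent. Relative roughness ε/D = 4.7e-05/0.424 = 0.000111. Haaland: 1/√f = -1.8 log₁₀[(0.000111/3.7)^1.11 + 6.9/3.846e+06] = -1.8 log₁₀[9.53e-06 + 1.79e-06] = 8.903, so f = 0.01262.
Total minor-loss coefficient ΣK = 1·0.35 + 2·0.29 + 4·1.5 = 6.93.
ΔP = [f·L/D + ΣK]·(ρV²/2) = [0.01262·258/0.424 + 6.93]·(1030·10.13²/2) = [7.677 + 6.93]·5.282e+04 = 7.716e+05 Pa.
Pumping power P = QΔP = 1.43·7.716e+05 = 1103000 W = 1100 kW.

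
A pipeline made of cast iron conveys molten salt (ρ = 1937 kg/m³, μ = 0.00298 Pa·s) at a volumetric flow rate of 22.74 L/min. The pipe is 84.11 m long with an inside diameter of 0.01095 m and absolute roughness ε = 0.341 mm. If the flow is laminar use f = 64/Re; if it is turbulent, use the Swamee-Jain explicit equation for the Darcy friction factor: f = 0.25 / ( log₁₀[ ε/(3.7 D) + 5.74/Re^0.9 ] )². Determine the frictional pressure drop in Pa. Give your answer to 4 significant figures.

ΔP ≈ 7190000 Pa

Q = 22.74 L/min = 22.74/60000 = 0.000379 m³/s.
Cross-sectional area A = πD²/4 = π(0.01095)²/4 = 9.417e-05 m²; mean velocity V = Q/A = 0.000379/9.417e-05 = 4.025 m/s.
Reynolds number Re = ρVD/μ = 1937 · 4.025 · 0.01095 / 0.00298 = 2.864e+04.
Re > 4000 → turbulent. Relative roughness ε/D = 0.000341/0.01095 = 0.0311. Swamee-Jain: f = 0.25/(log₁₀[0.0311/3.7 + 5.74/2.864e+04^0.9])² = 0.25/(log₁₀[0.00842 + 0.000559])² = 0.25/(-2.047)² = 0.05967.
Darcy-Weisbach: ΔP = f(L/D)(ρV²/2) = 0.05967·(84.11/0.01095)·(1937·4.025²/2) = 0.05967·7681·1.569e+04 = 7.19e+06 Pa.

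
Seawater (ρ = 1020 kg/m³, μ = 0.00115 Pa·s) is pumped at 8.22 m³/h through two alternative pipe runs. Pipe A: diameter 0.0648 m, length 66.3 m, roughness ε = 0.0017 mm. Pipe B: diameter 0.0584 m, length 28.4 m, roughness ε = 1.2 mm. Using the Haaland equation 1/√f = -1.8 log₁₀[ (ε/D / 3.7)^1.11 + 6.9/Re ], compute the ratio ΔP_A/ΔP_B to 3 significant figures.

ΔP_A/ΔP_B ≈ 0.606

Pipe A: V = Q/A = 0.002283/0.003298 = 0.6924 m/s; Re = 3.979e+04; ε/D = 2.62e-05; Haaland → f = 0.02188; ΔP_A = f(L/D)(ρV²/2) = 5472 Pa.
Pipe B: V = Q/A = 0.002283/0.002679 = 0.8524 m/s; Re = 4.415e+04; ε/D = 0.0205; Haaland → f = 0.05008; ΔP_B = f(L/D)(ρV²/2) = 9026 Pa.
ΔP_A/ΔP_B = 5472/9026 = 0.606.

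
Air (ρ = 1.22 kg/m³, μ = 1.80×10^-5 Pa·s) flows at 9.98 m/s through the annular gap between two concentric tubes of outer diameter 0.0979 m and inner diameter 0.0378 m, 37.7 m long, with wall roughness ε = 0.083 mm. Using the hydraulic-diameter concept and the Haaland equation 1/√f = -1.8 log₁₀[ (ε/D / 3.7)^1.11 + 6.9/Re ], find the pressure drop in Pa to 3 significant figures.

Hydraulic diameter D_h = 4A/P = D_o - D_i = 0.0979 - 0.0378 = 0.0601 m.
Re = ρVD_h/μ = 1.22·9.98·0.0601/1.8e-05 = 4.065e+04.
ε/D_h = 8.3e-05/0.0601 = 0.00138; Haaland gives 1/√f = -1.8 log₁₀[0.000157+0.00017] = 6.275, so f = 0.02539.
ΔP = f(L/D_h)(ρV²/2) = 0.02539·37.7/0.0601·60.76 = 967.8 Pa.

ΔP ≈ 968 Pa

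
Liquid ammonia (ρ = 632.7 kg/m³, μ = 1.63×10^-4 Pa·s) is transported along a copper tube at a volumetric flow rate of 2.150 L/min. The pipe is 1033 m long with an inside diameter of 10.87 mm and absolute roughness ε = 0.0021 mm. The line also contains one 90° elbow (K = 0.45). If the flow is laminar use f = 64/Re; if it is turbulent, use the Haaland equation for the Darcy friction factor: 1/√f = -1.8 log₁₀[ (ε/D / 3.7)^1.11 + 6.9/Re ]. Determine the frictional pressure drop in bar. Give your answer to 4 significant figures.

ΔP ≈ 1.229 bar

Q = 2.150 L/min = 2.150/60000 = 3.583e-05 m³/s.
Cross-sectional area A = πD²/4 = π(0.01087)²/4 = 9.28e-05 m²; mean velocity V = Q/A = 3.583e-05/9.28e-05 = 0.3861 m/s.
Reynolds number Re = ρVD/μ = 632.7 · 0.3861 · 0.01087 / 0.000163 = 1.629e+04.
Re > 4000 → turbulent. Relative roughness ε/D = 2.1e-06/0.01087 = 0.000193. Haaland: 1/√f = -1.8 log₁₀[(0.000193/3.7)^1.11 + 6.9/1.629e+04] = -1.8 log₁₀[1.76e-05 + 0.000424] = 6.04, so f = 0.02741.
Total minor-loss coefficient ΣK = 1·0.45 = 0.45.
ΔP = [f·L/D + ΣK]·(ρV²/2) = [0.02741·1033/0.01087 + 0.45]·(632.7·0.3861²/2) = [2605 + 0.45]·47.17 = 1.229e+05 Pa.
ΔP = 1.229e+05 Pa = 1.229 bar.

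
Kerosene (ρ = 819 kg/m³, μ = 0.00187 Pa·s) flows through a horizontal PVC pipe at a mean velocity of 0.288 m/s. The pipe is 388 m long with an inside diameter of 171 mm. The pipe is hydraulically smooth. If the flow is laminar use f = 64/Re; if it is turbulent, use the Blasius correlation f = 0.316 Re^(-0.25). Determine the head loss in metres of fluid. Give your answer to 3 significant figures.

Reynolds number Re = ρVD/μ = 819 · 0.288 · 0.171 / 0.00187 = 2.157e+04.
Re > 4000 → turbulent. Smooth-pipe (Blasius): f = 0.316 Re^(-0.25) = 0.316/(2.157e+04)^0.25 = 0.02608.
Darcy-Weisbach: ΔP = f(L/D)(ρV²/2) = 0.02608·(388/0.171)·(819·0.288²/2) = 0.02608·2269·33.97 = 2010 Pa.
Head loss h_f = ΔP/(ρg) = 2010/(819·9.81) = 0.250 m.

h_f ≈ 0.250 m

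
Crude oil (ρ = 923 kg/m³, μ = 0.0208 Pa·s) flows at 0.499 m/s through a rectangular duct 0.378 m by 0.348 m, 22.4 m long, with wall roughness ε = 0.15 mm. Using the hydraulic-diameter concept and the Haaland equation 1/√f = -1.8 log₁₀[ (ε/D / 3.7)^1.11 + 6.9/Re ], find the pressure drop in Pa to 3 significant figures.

ΔP ≈ 236 Pa

Hydraulic diameter D_h = 4A/P = 4·(0.378·0.348)/(2·(0.378+0.348)) = 0.5262/1.452 = 0.3624 m.
Re = ρVD_h/μ = 923·0.499·0.3624/0.0208 = 8024.
ε/D_h = 0.00015/0.3624 = 0.000414; Haaland gives 1/√f = -1.8 log₁₀[4.11e-05+0.00086] = 5.481, so f = 0.03328.
ΔP = f(L/D_h)(ρV²/2) = 0.03328·22.4/0.3624·114.9 = 236.4 Pa.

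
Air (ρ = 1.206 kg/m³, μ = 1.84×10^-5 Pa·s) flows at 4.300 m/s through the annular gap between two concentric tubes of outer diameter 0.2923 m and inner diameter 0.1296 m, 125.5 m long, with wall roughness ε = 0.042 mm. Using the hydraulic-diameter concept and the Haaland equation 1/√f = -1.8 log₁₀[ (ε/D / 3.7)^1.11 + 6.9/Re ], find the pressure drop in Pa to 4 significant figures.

ΔP ≈ 188.0 Pa

Hydraulic diameter D_h = 4A/P = D_o - D_i = 0.2923 - 0.1296 = 0.1627 m.
Re = ρVD_h/μ = 1.206·4.3·0.1627/1.84e-05 = 4.585e+04.
ε/D_h = 4.2e-05/0.1627 = 0.000258; Haaland gives 1/√f = -1.8 log₁₀[2.43e-05+0.00015] = 6.763, so f = 0.02186.
ΔP = f(L/D_h)(ρV²/2) = 0.02186·125.5/0.1627·11.15 = 188 Pa.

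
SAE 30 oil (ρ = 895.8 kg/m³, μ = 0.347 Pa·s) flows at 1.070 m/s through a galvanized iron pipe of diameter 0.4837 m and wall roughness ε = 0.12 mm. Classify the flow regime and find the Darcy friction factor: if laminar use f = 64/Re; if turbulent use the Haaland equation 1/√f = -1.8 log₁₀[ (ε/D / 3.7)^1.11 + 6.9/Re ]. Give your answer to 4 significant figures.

Re = ρVD/μ = 895.8·1.07·0.4837/0.347 = 1336.
Re < 2300 → laminar, so f = 64/Re = 0.0479 (roughness is irrelevant in laminar flow).

f ≈ 0.04790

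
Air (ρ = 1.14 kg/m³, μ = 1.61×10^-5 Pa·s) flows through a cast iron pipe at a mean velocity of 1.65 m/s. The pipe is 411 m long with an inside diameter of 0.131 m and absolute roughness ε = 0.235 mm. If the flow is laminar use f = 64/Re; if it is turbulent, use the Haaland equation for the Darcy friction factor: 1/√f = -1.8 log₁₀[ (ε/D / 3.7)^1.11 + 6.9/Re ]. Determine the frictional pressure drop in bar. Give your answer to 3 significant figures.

Reynolds number Re = ρVD/μ = 1.14 · 1.65 · 0.131 / 1.61e-05 = 1.531e+04.
Re > 4000 → turbulent. Relative roughness ε/D = 0.000235/0.131 = 0.00179. Haaland: 1/√f = -1.8 log₁₀[(0.00179/3.7)^1.11 + 6.9/1.531e+04] = -1.8 log₁₀[0.000209 + 0.000451] = 5.725, so f = 0.03052.
Darcy-Weisbach: ΔP = f(L/D)(ρV²/2) = 0.03052·(411/0.131)·(1.14·1.65²/2) = 0.03052·3137·1.552 = 148.6 Pa.
ΔP = 148.6 Pa = 0.00149 bar.

ΔP ≈ 0.00149 bar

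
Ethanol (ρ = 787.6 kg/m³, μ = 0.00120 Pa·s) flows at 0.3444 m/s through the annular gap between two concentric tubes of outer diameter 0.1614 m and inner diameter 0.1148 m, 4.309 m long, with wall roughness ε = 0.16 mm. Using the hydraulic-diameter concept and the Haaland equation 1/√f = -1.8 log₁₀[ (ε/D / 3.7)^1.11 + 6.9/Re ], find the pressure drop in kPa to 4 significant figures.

ΔP ≈ 0.1517 kPa

Hydraulic diameter D_h = 4A/P = D_o - D_i = 0.1614 - 0.1148 = 0.0466 m.
Re = ρVD_h/μ = 787.6·0.3444·0.0466/0.0012 = 1.053e+04.
ε/D_h = 0.00016/0.0466 = 0.00343; Haaland gives 1/√f = -1.8 log₁₀[0.00043+0.000655] = 5.336, so f = 0.03512.
ΔP = f(L/D_h)(ρV²/2) = 0.03512·4.309/0.0466·46.71 = 151.7 Pa.
ΔP = 0.1517 kPa.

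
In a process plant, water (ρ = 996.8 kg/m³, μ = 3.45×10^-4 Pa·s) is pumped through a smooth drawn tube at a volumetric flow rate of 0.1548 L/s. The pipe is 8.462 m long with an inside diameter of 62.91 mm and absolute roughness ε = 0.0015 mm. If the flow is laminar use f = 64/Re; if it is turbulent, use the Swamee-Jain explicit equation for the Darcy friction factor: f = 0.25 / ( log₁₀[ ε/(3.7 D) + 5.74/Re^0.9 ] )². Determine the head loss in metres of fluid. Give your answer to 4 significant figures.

Q = 0.1548 L/s = 0.1548/1000 = 0.0001548 m³/s.
Cross-sectional area A = πD²/4 = π(0.06291)²/4 = 0.003108 m²; mean velocity V = Q/A = 0.0001548/0.003108 = 0.0498 m/s.
Reynolds number Re = ρVD/μ = 996.8 · 0.0498 · 0.06291 / 0.000345 = 9052.
Re > 4000 → turbulent. Relative roughness ε/D = 1.5e-06/0.06291 = 2.38e-05. Swamee-Jain: f = 0.25/(log₁₀[2.38e-05/3.7 + 5.74/9052^0.9])² = 0.25/(log₁₀[6.44e-06 + 0.00158])² = 0.25/(-2.8)² = 0.03188.
Darcy-Weisbach: ΔP = f(L/D)(ρV²/2) = 0.03188·(8.462/0.06291)·(996.8·0.0498²/2) = 0.03188·134.5·1.236 = 5.301 Pa.
Head loss h_f = ΔP/(ρg) = 5.301/(996.8·9.81) = 5.421×10^-4 m.

h_f ≈ 5.421×10^-4 m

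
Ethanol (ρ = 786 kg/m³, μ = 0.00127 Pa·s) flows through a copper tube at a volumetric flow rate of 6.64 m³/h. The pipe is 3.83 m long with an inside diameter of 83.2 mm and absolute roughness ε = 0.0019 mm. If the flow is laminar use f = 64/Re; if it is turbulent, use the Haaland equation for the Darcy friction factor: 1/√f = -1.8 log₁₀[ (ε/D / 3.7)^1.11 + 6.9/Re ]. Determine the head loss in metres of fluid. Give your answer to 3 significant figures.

h_f ≈ 0.00720 m

Q = 6.64 m³/h = 6.64/3600 = 0.001844 m³/s.
Cross-sectional area A = πD²/4 = π(0.0832)²/4 = 0.005437 m²; mean velocity V = Q/A = 0.001844/0.005437 = 0.3393 m/s.
Reynolds number Re = ρVD/μ = 786 · 0.3393 · 0.0832 / 0.00127 = 1.747e+04.
Re > 4000 → turbulent. Relative roughness ε/D = 1.9e-06/0.0832 = 2.28e-05. Haaland: 1/√f = -1.8 log₁₀[(2.28e-05/3.7)^1.11 + 6.9/1.747e+04] = -1.8 log₁₀[1.65e-06 + 0.000395] = 6.123, so f = 0.02667.
Darcy-Weisbach: ΔP = f(L/D)(ρV²/2) = 0.02667·(3.83/0.0832)·(786·0.3393²/2) = 0.02667·46.03·45.23 = 55.54 Pa.
Head loss h_f = ΔP/(ρg) = 55.54/(786·9.81) = 0.00720 m.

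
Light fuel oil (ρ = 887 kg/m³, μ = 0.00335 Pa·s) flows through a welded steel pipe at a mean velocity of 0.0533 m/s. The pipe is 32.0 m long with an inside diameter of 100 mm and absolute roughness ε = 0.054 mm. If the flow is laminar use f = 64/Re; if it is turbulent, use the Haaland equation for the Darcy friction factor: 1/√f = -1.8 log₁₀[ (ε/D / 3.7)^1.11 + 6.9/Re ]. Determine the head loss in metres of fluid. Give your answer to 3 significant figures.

h_f ≈ 0.00210 m

Reynolds number Re = ρVD/μ = 887 · 0.0533 · 0.1 / 0.00335 = 1411.
Re < 2300 → laminar flow, so f = 64/Re = 64/1411 = 0.04535 (the turbulent correlation is not needed).
Darcy-Weisbach: ΔP = f(L/D)(ρV²/2) = 0.04535·(32/0.1)·(887·0.0533²/2) = 0.04535·320·1.26 = 18.28 Pa.
Head loss h_f = ΔP/(ρg) = 18.28/(887·9.81) = 0.00210 m.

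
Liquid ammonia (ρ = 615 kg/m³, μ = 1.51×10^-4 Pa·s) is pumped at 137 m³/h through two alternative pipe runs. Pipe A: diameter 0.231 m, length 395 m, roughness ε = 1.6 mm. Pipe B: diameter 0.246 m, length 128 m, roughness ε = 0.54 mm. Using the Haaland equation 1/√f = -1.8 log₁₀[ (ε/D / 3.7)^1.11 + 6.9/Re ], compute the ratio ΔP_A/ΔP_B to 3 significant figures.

Pipe A: V = Q/A = 0.03806/0.04191 = 0.908 m/s; Re = 8.543e+05; ε/D = 0.00693; Haaland → f = 0.03375; ΔP_A = f(L/D)(ρV²/2) = 1.463e+04 Pa.
Pipe B: V = Q/A = 0.03806/0.04753 = 0.8007 m/s; Re = 8.022e+05; ε/D = 0.0022; Haaland → f = 0.02425; ΔP_B = f(L/D)(ρV²/2) = 2487 Pa.
ΔP_A/ΔP_B = 1.463e+04/2487 = 5.88.

ΔP_A/ΔP_B ≈ 5.88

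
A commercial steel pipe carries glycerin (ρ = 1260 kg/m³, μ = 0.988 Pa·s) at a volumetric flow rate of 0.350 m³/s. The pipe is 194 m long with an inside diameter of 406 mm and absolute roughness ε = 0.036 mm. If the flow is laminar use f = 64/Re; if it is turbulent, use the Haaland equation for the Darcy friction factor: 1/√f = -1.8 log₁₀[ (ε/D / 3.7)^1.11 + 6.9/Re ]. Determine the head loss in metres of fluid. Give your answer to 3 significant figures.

Cross-sectional area A = πD²/4 = π(0.406)²/4 = 0.1295 m²; mean velocity V = Q/A = 0.35/0.1295 = 2.703 m/s.
Reynolds number Re = ρVD/μ = 1260 · 2.703 · 0.406 / 0.988 = 1400.
Re < 2300 → laminar flow, so f = 64/Re = 64/1400 = 0.04572 (the turbulent correlation is not needed).
Darcy-Weisbach: ΔP = f(L/D)(ρV²/2) = 0.04572·(194/0.406)·(1260·2.703²/2) = 0.04572·477.8·4605 = 1.006e+05 Pa.
Head loss h_f = ΔP/(ρg) = 1.006e+05/(1260·9.81) = 8.14 m.

h_f ≈ 8.14 m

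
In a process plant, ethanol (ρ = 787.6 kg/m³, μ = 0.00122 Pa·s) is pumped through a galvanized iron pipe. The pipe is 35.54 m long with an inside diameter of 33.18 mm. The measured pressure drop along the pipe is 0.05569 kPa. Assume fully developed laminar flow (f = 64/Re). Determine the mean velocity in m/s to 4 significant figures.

V ≈ 0.04419 m/s

For laminar flow, f = 64/Re with Re = ρVD/μ, so Darcy-Weisbach reduces to ΔP = 32μLV/D². Solving for V: V = ΔP·D²/(32μL) = 55.69·(0.03318)²/(32·0.00122·35.54) = 0.04419 m/s.
Check: Re = ρVD/μ = 787.6·0.04419·0.03318/0.00122 = 946.5 < 2300, so the laminar assumption holds.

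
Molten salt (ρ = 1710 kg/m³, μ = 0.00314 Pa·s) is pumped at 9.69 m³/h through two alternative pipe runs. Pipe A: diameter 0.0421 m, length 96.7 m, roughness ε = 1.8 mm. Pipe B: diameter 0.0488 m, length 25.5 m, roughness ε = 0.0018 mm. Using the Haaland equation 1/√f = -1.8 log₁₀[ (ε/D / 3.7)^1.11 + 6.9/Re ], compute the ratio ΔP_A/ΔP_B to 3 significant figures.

ΔP_A/ΔP_B ≈ 24.2

Pipe A: V = Q/A = 0.002692/0.001392 = 1.934 m/s; Re = 4.433e+04; ε/D = 0.0428; Haaland → f = 0.06734; ΔP_A = f(L/D)(ρV²/2) = 4.945e+05 Pa.
Pipe B: V = Q/A = 0.002692/0.00187 = 1.439 m/s; Re = 3.825e+04; ε/D = 3.69e-05; Haaland → f = 0.0221; ΔP_B = f(L/D)(ρV²/2) = 2.045e+04 Pa.
ΔP_A/ΔP_B = 4.945e+05/2.045e+04 = 24.2.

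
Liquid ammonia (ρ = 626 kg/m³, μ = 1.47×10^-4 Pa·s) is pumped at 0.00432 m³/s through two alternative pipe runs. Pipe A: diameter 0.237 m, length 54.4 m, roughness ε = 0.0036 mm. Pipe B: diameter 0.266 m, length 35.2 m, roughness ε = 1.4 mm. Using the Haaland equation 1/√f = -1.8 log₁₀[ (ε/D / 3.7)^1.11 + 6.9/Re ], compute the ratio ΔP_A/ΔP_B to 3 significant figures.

ΔP_A/ΔP_B ≈ 1.55

Pipe A: V = Q/A = 0.00432/0.04412 = 0.09793 m/s; Re = 9.883e+04; ε/D = 1.52e-05; Haaland → f = 0.01792; ΔP_A = f(L/D)(ρV²/2) = 12.35 Pa.
Pipe B: V = Q/A = 0.00432/0.05557 = 0.07774 m/s; Re = 8.806e+04; ε/D = 0.00526; Haaland → f = 0.03184; ΔP_B = f(L/D)(ρV²/2) = 7.969 Pa.
ΔP_A/ΔP_B = 12.35/7.969 = 1.55.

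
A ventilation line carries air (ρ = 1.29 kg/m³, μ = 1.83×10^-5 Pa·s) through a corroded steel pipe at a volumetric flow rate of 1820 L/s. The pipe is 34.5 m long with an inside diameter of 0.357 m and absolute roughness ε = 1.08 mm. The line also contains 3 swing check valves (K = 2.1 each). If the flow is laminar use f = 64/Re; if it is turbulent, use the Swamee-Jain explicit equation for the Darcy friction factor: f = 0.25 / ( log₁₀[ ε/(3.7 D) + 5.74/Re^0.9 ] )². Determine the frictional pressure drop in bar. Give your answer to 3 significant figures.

ΔP ≈ 0.0189 bar

Q = 1820 L/s = 1820/1000 = 1.82 m³/s.
Cross-sectional area A = πD²/4 = π(0.357)²/4 = 0.1001 m²; mean velocity V = Q/A = 1.82/0.1001 = 18.18 m/s.
Reynolds number Re = ρVD/μ = 1.29 · 18.18 · 0.357 / 1.83e-05 = 4.576e+05.
Re > 4000 → turbulent. Relative roughness ε/D = 0.00108/0.357 = 0.00303. Swamee-Jain: f = 0.25/(log₁₀[0.00303/3.7 + 5.74/4.576e+05^0.9])² = 0.25/(log₁₀[0.000818 + 4.62e-05])² = 0.25/(-3.064)² = 0.02664.
Total minor-loss coefficient ΣK = 3·2.1 = 6.3.
ΔP = [f·L/D + ΣK]·(ρV²/2) = [0.02664·34.5/0.357 + 6.3]·(1.29·18.18²/2) = [2.574 + 6.3]·213.2 = 1892 Pa.
ΔP = 1892 Pa = 0.0189 bar.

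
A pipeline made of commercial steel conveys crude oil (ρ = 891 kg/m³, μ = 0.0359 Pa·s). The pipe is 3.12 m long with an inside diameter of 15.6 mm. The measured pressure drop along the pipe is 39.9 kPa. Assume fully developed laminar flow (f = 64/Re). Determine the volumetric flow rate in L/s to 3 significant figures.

Q ≈ 0.518 L/s

For laminar flow, f = 64/Re with Re = ρVD/μ, so Darcy-Weisbach reduces to ΔP = 32μLV/D². Solving for V: V = ΔP·D²/(32μL) = 3.99e+04·(0.0156)²/(32·0.0359·3.12) = 2.709 m/s.
Check: Re = ρVD/μ = 891·2.709·0.0156/0.0359 = 1049 < 2300, so the laminar assumption holds.
Q = V·A = 2.709·(π/4·0.0156²) = 0.0005178 m³/s = 0.518 L/s.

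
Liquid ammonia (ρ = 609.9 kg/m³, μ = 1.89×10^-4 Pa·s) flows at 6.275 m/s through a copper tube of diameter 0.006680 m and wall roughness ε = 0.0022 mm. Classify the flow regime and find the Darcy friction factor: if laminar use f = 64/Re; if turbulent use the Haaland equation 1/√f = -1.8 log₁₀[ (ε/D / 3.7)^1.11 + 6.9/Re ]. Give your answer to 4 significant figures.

f ≈ 0.01853

Re = ρVD/μ = 609.9·6.275·0.00668/0.000189 = 1.353e+05.
Re > 4000 → turbulent. ε/D = 2.2e-06/0.00668 = 0.000329; Haaland: 1/√f = -1.8 log₁₀[3.19e-05 + 5.1e-05] = 7.346, so f = 0.01853.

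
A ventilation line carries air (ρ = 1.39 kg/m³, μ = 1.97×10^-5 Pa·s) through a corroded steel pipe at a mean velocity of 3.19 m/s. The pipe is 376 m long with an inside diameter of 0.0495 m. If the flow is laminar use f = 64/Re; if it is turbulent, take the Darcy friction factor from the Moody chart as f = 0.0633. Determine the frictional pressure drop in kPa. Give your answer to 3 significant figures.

ΔP ≈ 3.40 kPa

Reynolds number Re = ρVD/μ = 1.39 · 3.19 · 0.0495 / 1.97e-05 = 1.114e+04.
Re > 4000 → turbulent; use the Moody-chart value f = 0.0633.
Darcy-Weisbach: ΔP = f(L/D)(ρV²/2) = 0.0633·(376/0.0495)·(1.39·3.19²/2) = 0.0633·7596·7.072 = 3401 Pa.
ΔP = 3401 Pa = 3.40 kPa.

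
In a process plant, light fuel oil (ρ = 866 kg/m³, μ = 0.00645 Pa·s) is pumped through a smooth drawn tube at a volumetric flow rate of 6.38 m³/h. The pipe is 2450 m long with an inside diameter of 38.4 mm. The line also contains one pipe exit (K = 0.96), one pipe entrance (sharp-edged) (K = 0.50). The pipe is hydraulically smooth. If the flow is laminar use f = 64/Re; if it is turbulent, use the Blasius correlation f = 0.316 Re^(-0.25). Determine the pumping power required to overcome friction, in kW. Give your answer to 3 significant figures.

P ≈ 3.85 kW

Q = 6.38 m³/h = 6.38/3600 = 0.001772 m³/s.
Cross-sectional area A = πD²/4 = π(0.0384)²/4 = 0.001158 m²; mean velocity V = Q/A = 0.001772/0.001158 = 1.53 m/s.
Reynolds number Re = ρVD/μ = 866 · 1.53 · 0.0384 / 0.00645 = 7890.
Re > 4000 → turbulent. Smooth-pipe (Blasius): f = 0.316 Re^(-0.25) = 0.316/(7890)^0.25 = 0.03353.
Total minor-loss coefficient ΣK = 1·0.96 + 1·0.5 = 1.46.
ΔP = [f·L/D + ΣK]·(ρV²/2) = [0.03353·2450/0.0384 + 1.46]·(866·1.53²/2) = [2139 + 1.46]·1014 = 2.171e+06 Pa.
Pumping power P = QΔP = 0.001772·2.171e+06 = 3847 W = 3.85 kW.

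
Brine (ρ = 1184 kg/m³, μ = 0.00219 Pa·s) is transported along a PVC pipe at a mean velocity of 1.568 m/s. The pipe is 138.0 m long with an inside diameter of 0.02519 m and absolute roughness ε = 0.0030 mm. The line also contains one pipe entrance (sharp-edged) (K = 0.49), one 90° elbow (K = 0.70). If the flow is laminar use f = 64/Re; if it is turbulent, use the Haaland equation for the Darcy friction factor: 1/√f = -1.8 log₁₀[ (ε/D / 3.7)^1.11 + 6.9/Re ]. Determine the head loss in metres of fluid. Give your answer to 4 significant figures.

h_f ≈ 17.68 m

Reynolds number Re = ρVD/μ = 1184 · 1.568 · 0.02519 / 0.00219 = 2.135e+04.
Re > 4000 → turbulent. Relative roughness ε/D = 3e-06/0.02519 = 0.000119. Haaland: 1/√f = -1.8 log₁₀[(0.000119/3.7)^1.11 + 6.9/2.135e+04] = -1.8 log₁₀[1.03e-05 + 0.000323] = 6.259, so f = 0.02553.
Total minor-loss coefficient ΣK = 1·0.49 + 1·0.7 = 1.19.
ΔP = [f·L/D + ΣK]·(ρV²/2) = [0.02553·138/0.02519 + 1.19]·(1184·1.568²/2) = [139.9 + 1.19]·1456 = 2.053e+05 Pa.
Head loss h_f = ΔP/(ρg) = 2.053e+05/(1184·9.81) = 17.68 m.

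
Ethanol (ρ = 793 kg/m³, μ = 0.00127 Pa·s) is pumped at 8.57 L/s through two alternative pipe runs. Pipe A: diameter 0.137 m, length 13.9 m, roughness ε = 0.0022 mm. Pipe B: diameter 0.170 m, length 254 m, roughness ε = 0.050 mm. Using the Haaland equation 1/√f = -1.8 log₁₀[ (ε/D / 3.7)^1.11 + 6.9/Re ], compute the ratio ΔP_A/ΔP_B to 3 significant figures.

Pipe A: V = Q/A = 0.00857/0.01474 = 0.5814 m/s; Re = 4.973e+04; ε/D = 1.61e-05; Haaland → f = 0.02078; ΔP_A = f(L/D)(ρV²/2) = 282.5 Pa.
Pipe B: V = Q/A = 0.00857/0.0227 = 0.3776 m/s; Re = 4.008e+04; ε/D = 0.000294; Haaland → f = 0.02257; ΔP_B = f(L/D)(ρV²/2) = 1906 Pa.
ΔP_A/ΔP_B = 282.5/1906 = 0.148.

ΔP_A/ΔP_B ≈ 0.148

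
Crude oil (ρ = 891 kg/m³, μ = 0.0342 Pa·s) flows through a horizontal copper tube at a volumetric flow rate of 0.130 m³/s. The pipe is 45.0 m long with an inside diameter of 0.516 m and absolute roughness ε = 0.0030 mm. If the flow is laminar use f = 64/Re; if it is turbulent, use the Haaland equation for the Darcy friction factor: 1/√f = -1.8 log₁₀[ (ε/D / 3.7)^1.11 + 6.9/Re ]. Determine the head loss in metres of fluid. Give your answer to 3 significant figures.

h_f ≈ 0.0558 m

Cross-sectional area A = πD²/4 = π(0.516)²/4 = 0.2091 m²; mean velocity V = Q/A = 0.13/0.2091 = 0.6217 m/s.
Reynolds number Re = ρVD/μ = 891 · 0.6217 · 0.516 / 0.0342 = 8357.
Re > 4000 → turbulent. Relative roughness ε/D = 3e-06/0.516 = 5.81e-06. Haaland: 1/√f = -1.8 log₁₀[(5.81e-06/3.7)^1.11 + 6.9/8357] = -1.8 log₁₀[3.61e-07 + 0.000826] = 5.549, so f = 0.03247.
Darcy-Weisbach: ΔP = f(L/D)(ρV²/2) = 0.03247·(45/0.516)·(891·0.6217²/2) = 0.03247·87.21·172.2 = 487.6 Pa.
Head loss h_f = ΔP/(ρg) = 487.6/(891·9.81) = 0.0558 m.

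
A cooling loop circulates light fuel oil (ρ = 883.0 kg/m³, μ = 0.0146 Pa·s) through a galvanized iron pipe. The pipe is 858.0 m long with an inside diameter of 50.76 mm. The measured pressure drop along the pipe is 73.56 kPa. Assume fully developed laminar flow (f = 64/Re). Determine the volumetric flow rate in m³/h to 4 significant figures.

Q ≈ 3.445 m³/h

For laminar flow, f = 64/Re with Re = ρVD/μ, so Darcy-Weisbach reduces to ΔP = 32μLV/D². Solving for V: V = ΔP·D²/(32μL) = 7.356e+04·(0.05076)²/(32·0.0146·858) = 0.4728 m/s.
Check: Re = ρVD/μ = 883·0.4728·0.05076/0.0146 = 1452 < 2300, so the laminar assumption holds.
Q = V·A = 0.4728·(π/4·0.05076²) = 0.0009568 m³/s = 3.445 m³/h.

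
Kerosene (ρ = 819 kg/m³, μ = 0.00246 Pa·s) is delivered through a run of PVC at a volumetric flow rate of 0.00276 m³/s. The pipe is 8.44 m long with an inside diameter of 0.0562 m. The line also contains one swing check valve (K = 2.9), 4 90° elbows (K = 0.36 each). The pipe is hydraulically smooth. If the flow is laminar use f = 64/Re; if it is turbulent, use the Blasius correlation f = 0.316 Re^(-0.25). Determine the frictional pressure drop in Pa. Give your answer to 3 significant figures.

ΔP ≈ 4200 Pa

Cross-sectional area A = πD²/4 = π(0.0562)²/4 = 0.002481 m²; mean velocity V = Q/A = 0.00276/0.002481 = 1.113 m/s.
Reynolds number Re = ρVD/μ = 819 · 1.113 · 0.0562 / 0.00246 = 2.082e+04.
Re > 4000 → turbulent. Smooth-pipe (Blasius): f = 0.316 Re^(-0.25) = 0.316/(2.082e+04)^0.25 = 0.02631.
Total minor-loss coefficient ΣK = 1·2.9 + 4·0.36 = 4.34.
ΔP = [f·L/D + ΣK]·(ρV²/2) = [0.02631·8.44/0.0562 + 4.34]·(819·1.113²/2) = [3.951 + 4.34]·506.9 = 4203 Pa.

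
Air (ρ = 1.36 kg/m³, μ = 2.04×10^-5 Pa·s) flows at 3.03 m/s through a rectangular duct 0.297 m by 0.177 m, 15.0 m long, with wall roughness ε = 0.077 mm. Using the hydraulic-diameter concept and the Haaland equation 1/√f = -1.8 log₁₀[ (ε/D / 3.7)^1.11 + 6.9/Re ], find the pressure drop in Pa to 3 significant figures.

ΔP ≈ 9.38 Pa

Hydraulic diameter D_h = 4A/P = 4·(0.297·0.177)/(2·(0.297+0.177)) = 0.2103/0.948 = 0.2218 m.
Re = ρVD_h/μ = 1.36·3.03·0.2218/2.04e-05 = 4.481e+04.
ε/D_h = 7.7e-05/0.2218 = 0.000347; Haaland gives 1/√f = -1.8 log₁₀[3.38e-05+0.000154] = 6.707, so f = 0.02223.
ΔP = f(L/D_h)(ρV²/2) = 0.02223·15/0.2218·6.243 = 9.385 Pa.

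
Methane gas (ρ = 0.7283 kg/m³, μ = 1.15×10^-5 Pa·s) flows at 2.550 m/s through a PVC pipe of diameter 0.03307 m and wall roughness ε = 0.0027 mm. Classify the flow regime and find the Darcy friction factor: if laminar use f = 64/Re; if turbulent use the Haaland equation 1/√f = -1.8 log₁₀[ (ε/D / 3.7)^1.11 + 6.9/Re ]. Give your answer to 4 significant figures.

Re = ρVD/μ = 0.7283·2.55·0.03307/1.15e-05 = 5341.
Re > 4000 → turbulent. ε/D = 2.7e-06/0.03307 = 8.16e-05; Haaland: 1/√f = -1.8 log₁₀[6.78e-06 + 0.00129] = 5.196, so f = 0.03704.

f ≈ 0.03704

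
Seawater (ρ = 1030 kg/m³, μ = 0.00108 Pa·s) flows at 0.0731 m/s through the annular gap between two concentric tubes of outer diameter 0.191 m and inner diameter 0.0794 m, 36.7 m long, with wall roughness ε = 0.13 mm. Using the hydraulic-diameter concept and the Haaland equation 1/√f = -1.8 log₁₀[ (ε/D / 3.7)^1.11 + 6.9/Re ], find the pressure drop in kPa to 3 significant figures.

Hydraulic diameter D_h = 4A/P = D_o - D_i = 0.191 - 0.0794 = 0.1116 m.
Re = ρVD_h/μ = 1030·0.0731·0.1116/0.00108 = 7780.
ε/D_h = 0.00013/0.1116 = 0.00116; Haaland gives 1/√f = -1.8 log₁₀[0.00013+0.000887] = 5.387, so f = 0.03446.
ΔP = f(L/D_h)(ρV²/2) = 0.03446·36.7/0.1116·2.752 = 31.18 Pa.
ΔP = 0.0312 kPa.

ΔP ≈ 0.0312 kPa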